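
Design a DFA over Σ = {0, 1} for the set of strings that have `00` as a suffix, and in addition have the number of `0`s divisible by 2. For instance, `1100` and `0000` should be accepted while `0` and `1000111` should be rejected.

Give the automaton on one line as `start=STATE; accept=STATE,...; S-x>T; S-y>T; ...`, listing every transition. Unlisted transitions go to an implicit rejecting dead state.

Handle the two conditions separately and then intersect. One (3 states) tracks how much of the suffix `00` has currently been matched; the other (2 states) tracks the count of `0`s modulo 2. Each combined state is a pair, one component from each; accept when both components accept. After merging equivalent states the machine shrinks.
With 4 states:
        0   1  
>  q0   q1  q0 
   q1   q2  q3 
 * q2   q1  q0 
   q3   q0  q3 
(> = start, * = accepting)

start=q0; accept=q2; q0-0>q1; q0-1>q0; q1-0>q2; q1-1>q3; q2-0>q1; q2-1>q0; q3-0>q0; q3-1>q3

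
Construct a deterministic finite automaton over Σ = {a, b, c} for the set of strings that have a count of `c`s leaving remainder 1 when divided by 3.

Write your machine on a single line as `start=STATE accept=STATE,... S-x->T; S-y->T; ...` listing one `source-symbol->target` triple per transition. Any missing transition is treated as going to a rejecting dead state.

The only thing that matters is how many `c`s have appeared, reduced mod 3. Use one state per residue: q0 for 0, …, q2 for 2. Reading `c` moves to the next residue; anything else stays put. q1 is accepting.
A 3-state machine:
        a   b   c  
>  q0   q0  q0  q1 
 * q1   q1  q1  q2 
   q2   q2  q2  q0 
(> = start, * = accepting)

start=q0; accept=q1; q0-a->q0; q0-b->q0; q0-c->q1; q1-a->q1; q1-b->q1; q1-c->q2; q2-a->q2; q2-b->q2; q2-c->q0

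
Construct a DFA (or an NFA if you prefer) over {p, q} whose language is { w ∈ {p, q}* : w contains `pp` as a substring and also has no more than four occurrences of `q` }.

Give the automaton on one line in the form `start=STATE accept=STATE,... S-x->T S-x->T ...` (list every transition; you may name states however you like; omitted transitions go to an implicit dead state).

start=s0 accept=s3,s6,s9,s12,s15 s0-p->s1 s0-q->s2 s1-p->s3 s1-q->s2 s2-p->s4 s2-q->s5 s3-p->s3 s3-q->s6 s4-p->s6 s4-q->s5 s5-p->s7 s5-q->s8 s6-p->s6 s6-q->s9 s7-p->s9 s7-q->s8 s8-p->s10 s8-q->s11 s9-p->s9 s9-q->s12 s10-p->s12 s10-q->s11 s11-p->s13 s11-q->s14 s12-p->s12 s12-q->s15 s13-p->s15 s13-q->s14 s14-p->s14 s14-q->s14 s15-p->s15 s15-q->s14

Run two small machines in parallel and take their product. The first has 3 states tracking whether and how much of `pp` has been seen; the second has 6 states tracking the count of `q`s, saturating at 5. A product state is a pair (one from each), accepting exactly when both do. After merging equivalent states the machine shrinks.
          p    q  
>  s0     s1   s2 
   s1     s3   s2 
   s2     s4   s5 
 * s3     s3   s6 
   s4     s6   s5 
   s5     s7   s8 
 * s6     s6   s9 
   s7     s9   s8 
   s8    s10  s11 
 * s9     s9  s12 
   s10   s12  s11 
   s11   s13  s14 
 * s12   s12  s15 
   s13   s15  s14 
   s14   s14  s14 
 * s15   s15  s14 
(> = start, * = accepting)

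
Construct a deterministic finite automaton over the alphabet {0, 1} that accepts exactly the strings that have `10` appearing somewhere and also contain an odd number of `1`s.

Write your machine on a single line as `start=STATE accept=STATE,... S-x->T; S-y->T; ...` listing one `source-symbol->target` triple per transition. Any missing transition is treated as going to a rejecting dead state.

Handle the two conditions separately and then intersect. One (3 states) tracks whether and how much of `10` has been seen; the other (2 states) tracks the count of `1`s modulo 2. Each combined state is a pair, one component from each; accept when both components accept.
        0   1  
>  q0   q0  q1 
   q1   q2  q3 
 * q2   q2  q4 
   q3   q4  q1 
   q4   q4  q2 
(> = start, * = accepting)

start=q0; accept=q2; q0-0->q0; q0-1->q1; q1-0->q2; q1-1->q3; q2-0->q2; q2-1->q4; q3-0->q4; q3-1->q1; q4-0->q4; q4-1->q2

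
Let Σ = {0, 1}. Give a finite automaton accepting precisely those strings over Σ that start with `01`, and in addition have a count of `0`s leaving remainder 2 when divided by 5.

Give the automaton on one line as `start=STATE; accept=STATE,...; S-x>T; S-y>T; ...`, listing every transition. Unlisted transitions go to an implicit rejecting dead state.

start=q0; accept=q4; q0-0>q1; q0-1>q2; q1-0>q2; q1-1>q3; q2-0>q2; q2-1>q2; q3-0>q4; q3-1>q3; q4-0>q5; q4-1>q4; q5-0>q6; q5-1>q5; q6-0>q7; q6-1>q6; q7-0>q3; q7-1>q7

Build one automaton per condition and run them in lockstep. The first has 4 states tracking whether the input so far still matches the prefix `01`; the second has 5 states tracking the count of `0`s modulo 5. A product state is a pair (one from each), accepting exactly when both do. After merging equivalent states the machine shrinks.
With 8 states:
        0   1  
>  q0   q1  q2 
   q1   q2  q3 
   q2   q2  q2 
   q3   q4  q3 
 * q4   q5  q4 
   q5   q6  q5 
   q6   q7  q6 
   q7   q3  q7 
(> = start, * = accepting)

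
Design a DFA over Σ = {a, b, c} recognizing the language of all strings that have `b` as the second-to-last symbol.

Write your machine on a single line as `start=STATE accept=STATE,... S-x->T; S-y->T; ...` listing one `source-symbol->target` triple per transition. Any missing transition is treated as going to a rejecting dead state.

start=q0; accept=q7,q8,q9; q0-a->q1; q0-b->q2; q0-c->q3; q1-a->q4; q1-b->q5; q1-c->q6; q2-a->q7; q2-b->q8; q2-c->q9; q3-a->q10; q3-b->q11; q3-c->q12; q4-a->q4; q4-b->q5; q4-c->q6; q5-a->q7; q5-b->q8; q5-c->q9; q6-a->q10; q6-b->q11; q6-c->q12; q7-a->q4; q7-b->q5; q7-c->q6; q8-a->q7; q8-b->q8; q8-c->q9; q9-a->q10; q9-b->q11; q9-c->q12; q10-a->q4; q10-b->q5; q10-c->q6; q11-a->q7; q11-b->q8; q11-c->q9; q12-a->q10; q12-b->q11; q12-c->q12

A DFA must remember the last 2 symbols (since which symbol is second-to-last isn't known until the input ends). Use one state per possible window of the last ≤2 symbols; accept from those whose window starts with `b`.
A 13-state machine:
          a    b    c  
>  q0     q1   q2   q3 
   q1     q4   q5   q6 
   q2     q7   q8   q9 
   q3    q10  q11  q12 
   q4     q4   q5   q6 
   q5     q7   q8   q9 
   q6    q10  q11  q12 
 * q7     q4   q5   q6 
 * q8     q7   q8   q9 
 * q9    q10  q11  q12 
   q10    q4   q5   q6 
   q11    q7   q8   q9 
   q12   q10  q11  q12 
(> = start, * = accepting)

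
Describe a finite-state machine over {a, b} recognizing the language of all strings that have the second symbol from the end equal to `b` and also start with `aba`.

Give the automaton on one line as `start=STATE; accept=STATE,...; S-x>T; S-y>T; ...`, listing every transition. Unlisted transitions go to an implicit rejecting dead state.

Build one automaton per condition and run them in lockstep. One (7 states) tracks the last 2 symbols read; the other (5 states) tracks whether the input so far still matches the prefix `aba`. Each combined state is a pair, one component from each; accept when both components accept. After merging equivalent states the machine shrinks.
        a   b  
>  q0   q1  q2 
   q1   q2  q3 
   q2   q2  q2 
   q3   q4  q2 
 * q4   q5  q6 
   q5   q5  q6 
   q6   q4  q7 
 * q7   q4  q7 
(> = start, * = accepting)

start=q0; accept=q4,q7; q0-a>q1; q0-b>q2; q1-a>q2; q1-b>q3; q2-a>q2; q2-b>q2; q3-a>q4; q3-b>q2; q4-a>q5; q4-b>q6; q5-a>q5; q5-b>q6; q6-a>q4; q6-b>q7; q7-a>q4; q7-b>q7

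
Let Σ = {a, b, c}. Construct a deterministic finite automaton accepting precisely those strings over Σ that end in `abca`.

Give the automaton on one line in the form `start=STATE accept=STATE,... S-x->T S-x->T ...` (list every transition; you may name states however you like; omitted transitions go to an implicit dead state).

Let each state record the length of the longest suffix of the input read so far that is also a prefix of `abca`. S1 means the last symbol is `a`; S2 means the last 2 symbols are `ab`; S3 means the last 3 symbols are `abc`; S4 means the last 4 symbols are `abca`. Accept only at S4, where the string currently ends in `abca`.
5 states suffice.
        a   b   c  
>  S0   S1  S0  S0 
   S1   S1  S2  S0 
   S2   S1  S0  S3 
   S3   S4  S0  S0 
 * S4   S1  S2  S0 
(> = start, * = accepting)

start=S0 accept=S4 S0-a->S1 S0-b->S0 S0-c->S0 S1-a->S1 S1-b->S2 S1-c->S0 S2-a->S1 S2-b->S0 S2-c->S3 S3-a->S4 S3-b->S0 S3-c->S0 S4-a->S1 S4-b->S2 S4-c->S0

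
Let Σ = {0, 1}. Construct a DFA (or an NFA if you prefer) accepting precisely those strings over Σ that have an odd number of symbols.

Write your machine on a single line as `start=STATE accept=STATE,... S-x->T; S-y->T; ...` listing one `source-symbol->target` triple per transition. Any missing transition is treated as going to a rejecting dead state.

start=S0; accept=S1; S0-0->S1; S0-1->S1; S1-0->S0; S1-1->S0

Only the length mod 2 matters, so use a 2-cycle: from any state, every input symbol moves to the next state, wrapping S1 back to S0. Mark S1 accepting.
        0   1  
>  S0   S1  S1 
 * S1   S0  S0 
(> = start, * = accepting)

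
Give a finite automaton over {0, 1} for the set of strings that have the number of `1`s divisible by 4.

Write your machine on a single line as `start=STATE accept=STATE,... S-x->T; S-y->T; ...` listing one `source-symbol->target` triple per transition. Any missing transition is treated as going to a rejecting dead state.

The only thing that matters is how many `1`s have appeared, reduced mod 4. Use one state per residue: q0 for 0, …, q3 for 3. Reading `1` moves to the next residue; anything else stays put. q0 is accepting.
A 4-state machine:
        0   1  
>* q0   q0  q1 
   q1   q1  q2 
   q2   q2  q3 
   q3   q3  q0 
(> = start, * = accepting)

start=q0; accept=q0; q0-0->q0; q0-1->q1; q1-0->q1; q1-1->q2; q2-0->q2; q2-1->q3; q3-0->q3; q3-1->q0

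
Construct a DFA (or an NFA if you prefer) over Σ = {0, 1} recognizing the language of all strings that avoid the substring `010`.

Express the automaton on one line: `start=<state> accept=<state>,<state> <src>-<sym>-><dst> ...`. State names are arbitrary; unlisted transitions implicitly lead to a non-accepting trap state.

start=S0 accept=S0,S1,S2 S0-0->S1 S0-1->S0 S1-0->S1 S1-1->S2 S2-0->S3 S2-1->S0 S3-0->S3 S3-1->S3

This is the complement of 'contains `010`'. Use the same substring-matching states — S0 through S3 holding how much of `010` has just been matched — but flip the accepting set: everything except the trap S3 accepts.
With 4 states:
        0   1  
>* S0   S1  S0 
 * S1   S1  S2 
 * S2   S3  S0 
   S3   S3  S3 
(> = start, * = accepting)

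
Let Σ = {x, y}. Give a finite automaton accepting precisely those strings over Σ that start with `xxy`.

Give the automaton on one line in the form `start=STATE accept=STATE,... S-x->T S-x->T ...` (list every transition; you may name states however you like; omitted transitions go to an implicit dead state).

start=q0 accept=q3 q0-x->q1 q0-y->q4 q1-x->q2 q1-y->q4 q2-x->q4 q2-y->q3 q3-x->q3 q3-y->q3 q4-x->q4 q4-y->q4

Check the first 3 symbols one by one: q0 through q2 record how many have matched `xxy` so far; any wrong symbol goes to the dead state q4. After all 3 match we enter the accepting sink q3.
        x   y  
>  q0   q1  q4 
   q1   q2  q4 
   q2   q4  q3 
 * q3   q3  q3 
   q4   q4  q4 
(> = start, * = accepting)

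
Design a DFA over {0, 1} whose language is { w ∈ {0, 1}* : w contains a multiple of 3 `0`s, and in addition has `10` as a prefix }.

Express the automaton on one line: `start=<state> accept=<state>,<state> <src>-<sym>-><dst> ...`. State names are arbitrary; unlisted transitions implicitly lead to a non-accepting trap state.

Run two small machines in parallel and take their product. The first has 3 states tracking the count of `0`s modulo 3; the second has 4 states tracking whether the input so far still matches the prefix `10`. A product state is a pair (one from each), accepting exactly when both do. Equivalent product states are then merged.
       0  1 
>  A   B  C 
   B   B  B 
   C   D  B 
   D   E  D 
   E   F  E 
 * F   D  F 
(> = start, * = accepting)

start=A accept=F A-0->B A-1->C B-0->B B-1->B C-0->D C-1->B D-0->E D-1->D E-0->F E-1->E F-0->D F-1->F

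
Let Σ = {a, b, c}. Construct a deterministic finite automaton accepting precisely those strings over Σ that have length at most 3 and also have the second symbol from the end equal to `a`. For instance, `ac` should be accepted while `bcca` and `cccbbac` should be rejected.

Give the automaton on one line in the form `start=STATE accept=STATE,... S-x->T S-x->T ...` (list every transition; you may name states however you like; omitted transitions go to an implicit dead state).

start=q0 accept=q3,q4 q0-a->q1 q0-b->q2 q0-c->q2 q1-a->q3 q1-b->q4 q1-c->q4 q2-a->q5 q2-b->q6 q2-c->q6 q3-a->q4 q3-b->q4 q3-c->q4 q4-a->q6 q4-b->q6 q4-c->q6 q5-a->q4 q5-b->q4 q5-c->q4 q6-a->q6 q6-b->q6 q6-c->q6

Handle the two conditions separately and then intersect. One (5 states) tracks the input length, saturating at 4; the other (13 states) tracks the last 2 symbols read. Each combined state is a pair, one component from each; accept when both components accept. Minimizing collapses redundant product states.
With 7 states:
        a   b   c  
>  q0   q1  q2  q2 
   q1   q3  q4  q4 
   q2   q5  q6  q6 
 * q3   q4  q4  q4 
 * q4   q6  q6  q6 
   q5   q4  q4  q4 
   q6   q6  q6  q6 
(> = start, * = accepting)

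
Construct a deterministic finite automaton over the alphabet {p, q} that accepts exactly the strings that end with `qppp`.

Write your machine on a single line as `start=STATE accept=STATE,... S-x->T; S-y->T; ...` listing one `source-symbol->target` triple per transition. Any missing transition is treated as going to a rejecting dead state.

Let each state record the length of the longest suffix of the input read so far that is also a prefix of `qppp`. s1 means the last symbol is `q`; s2 means the last 2 symbols are `qp`; s3 means the last 3 symbols are `qpp`; s4 means the last 4 symbols are `qppp`. Accept only at s4, where the string currently ends in `qppp`.
A 5-state machine:
        p   q  
>  s0   s0  s1 
   s1   s2  s1 
   s2   s3  s1 
   s3   s4  s1 
 * s4   s0  s1 
(> = start, * = accepting)

start=s0; accept=s4; s0-p->s0; s0-q->s1; s1-p->s2; s1-q->s1; s2-p->s3; s2-q->s1; s3-p->s4; s3-q->s1; s4-p->s0; s4-q->s1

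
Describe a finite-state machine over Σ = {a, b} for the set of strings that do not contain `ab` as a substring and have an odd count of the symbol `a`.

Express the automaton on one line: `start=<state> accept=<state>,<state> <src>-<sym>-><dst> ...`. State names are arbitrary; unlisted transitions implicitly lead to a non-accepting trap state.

Run two small machines in parallel and take their product. The first has 3 states tracking partial matches of the forbidden pattern `ab`; the second has 2 states tracking the count of `a`s modulo 2. A product state is a pair (one from each), accepting exactly when both do.
        a   b  
>  s0   s1  s0 
 * s1   s2  s3 
   s2   s1  s4 
   s3   s4  s3 
   s4   s3  s4 
(> = start, * = accepting)

start=s0 accept=s1 s0-a->s1 s0-b->s0 s1-a->s2 s1-b->s3 s2-a->s1 s2-b->s4 s3-a->s4 s3-b->s3 s4-a->s3 s4-b->s4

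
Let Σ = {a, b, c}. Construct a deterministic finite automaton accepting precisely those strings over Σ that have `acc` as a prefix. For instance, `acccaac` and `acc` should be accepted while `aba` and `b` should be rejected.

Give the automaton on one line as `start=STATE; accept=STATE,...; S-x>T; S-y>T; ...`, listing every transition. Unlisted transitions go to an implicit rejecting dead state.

Check the first 3 symbols one by one: s0 through s2 record how many have matched `acc` so far; any wrong symbol goes to the dead state s4. After all 3 match we enter the accepting sink s3.
A 5-state machine:
        a   b   c  
>  s0   s1  s4  s4 
   s1   s4  s4  s2 
   s2   s4  s4  s3 
 * s3   s3  s3  s3 
   s4   s4  s4  s4 
(> = start, * = accepting)

start=s0; accept=s3; s0-a>s1; s0-b>s4; s0-c>s4; s1-a>s4; s1-b>s4; s1-c>s2; s2-a>s4; s2-b>s4; s2-c>s3; s3-a>s3; s3-b>s3; s3-c>s3; s4-a>s4; s4-b>s4; s4-c>s4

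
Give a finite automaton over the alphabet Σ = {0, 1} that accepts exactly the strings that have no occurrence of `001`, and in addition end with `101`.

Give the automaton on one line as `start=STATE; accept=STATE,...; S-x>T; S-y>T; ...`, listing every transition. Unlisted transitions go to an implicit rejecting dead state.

Handle the two conditions separately and then intersect. The first has 4 states tracking partial matches of the forbidden pattern `001`; the second has 4 states tracking how much of the suffix `101` has currently been matched. A product state is a pair (one from each), accepting exactly when both do.
With 10 states:
       0  1 
>  A   B  C 
   B   D  C 
   C   E  C 
   D   D  F 
   E   D  G 
   F   H  F 
 * G   E  C 
   H   I  J 
   I   I  F 
   J   H  F 
(> = start, * = accepting)

start=A; accept=G; A-0>B; A-1>C; B-0>D; B-1>C; C-0>E; C-1>C; D-0>D; D-1>F; E-0>D; E-1>G; F-0>H; F-1>F; G-0>E; G-1>C; H-0>I; H-1>J; I-0>I; I-1>F; J-0>H; J-1>F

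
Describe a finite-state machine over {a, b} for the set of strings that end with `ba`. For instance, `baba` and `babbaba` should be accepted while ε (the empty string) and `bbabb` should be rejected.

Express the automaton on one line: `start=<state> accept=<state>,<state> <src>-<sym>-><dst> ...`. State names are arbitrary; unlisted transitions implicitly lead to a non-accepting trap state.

start=S0 accept=S2 S0-a->S0 S0-b->S1 S1-a->S2 S1-b->S1 S2-a->S0 S2-b->S1

Remember how much of `ba` the current input suffix matches. State S0 means no match yet; S1 means the last symbol is `b`; S2 means the last 2 symbols are `ba`. Only S2 accepts. On a mismatch, fall back to the longest proper suffix that is still a prefix of `ba`.
        a   b  
>  S0   S0  S1 
   S1   S2  S1 
 * S2   S0  S1 
(> = start, * = accepting)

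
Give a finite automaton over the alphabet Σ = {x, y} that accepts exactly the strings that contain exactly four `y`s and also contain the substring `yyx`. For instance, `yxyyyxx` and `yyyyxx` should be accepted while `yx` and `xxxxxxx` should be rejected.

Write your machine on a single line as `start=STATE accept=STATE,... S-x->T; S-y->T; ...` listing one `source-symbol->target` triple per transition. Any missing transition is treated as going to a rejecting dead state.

start=s0; accept=s11; s0-x->s0; s0-y->s1; s1-x->s2; s1-y->s3; s2-x->s2; s2-y->s4; s3-x->s5; s3-y->s6; s4-x->s7; s4-y->s6; s5-x->s5; s5-y->s8; s6-x->s8; s6-y->s9; s7-x->s7; s7-y->s10; s8-x->s8; s8-y->s11; s9-x->s11; s9-y->s12; s10-x->s12; s10-y->s9; s11-x->s11; s11-y->s12; s12-x->s12; s12-y->s12

Run two small machines in parallel and take their product. The first has 6 states tracking the count of `y`s, saturating at 5; the second has 4 states tracking whether and how much of `yyx` has been seen. A product state is a pair (one from each), accepting exactly when both do. Minimizing collapses redundant product states.
          x    y  
>  s0     s0   s1 
   s1     s2   s3 
   s2     s2   s4 
   s3     s5   s6 
   s4     s7   s6 
   s5     s5   s8 
   s6     s8   s9 
   s7     s7  s10 
   s8     s8  s11 
   s9    s11  s12 
   s10   s12   s9 
 * s11   s11  s12 
   s12   s12  s12 
(> = start, * = accepting)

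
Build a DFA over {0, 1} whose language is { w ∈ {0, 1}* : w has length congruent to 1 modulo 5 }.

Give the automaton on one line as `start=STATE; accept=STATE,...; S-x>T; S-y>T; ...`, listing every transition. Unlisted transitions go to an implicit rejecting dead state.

start=q0; accept=q1; q0-0>q1; q0-1>q1; q1-0>q2; q1-1>q2; q2-0>q3; q2-1>q3; q3-0>q4; q3-1>q4; q4-0>q0; q4-1>q0

Count input length modulo 5: every symbol advances one step around the cycle q0 → q1 → q2 → q3 → q4 → q0. Accept at q1.
A 5-state machine:
        0   1  
>  q0   q1  q1 
 * q1   q2  q2 
   q2   q3  q3 
   q3   q4  q4 
   q4   q0  q0 
(> = start, * = accepting)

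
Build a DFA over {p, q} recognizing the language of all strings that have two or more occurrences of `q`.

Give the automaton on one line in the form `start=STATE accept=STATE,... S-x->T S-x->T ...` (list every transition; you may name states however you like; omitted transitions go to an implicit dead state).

start=s0 accept=s2,s3 s0-p->s0 s0-q->s1 s1-p->s1 s1-q->s2 s2-p->s2 s2-q->s3 s3-p->s3 s3-q->s3

Only the number of `q`s matters, and only up to 3. Make a chain s0 → s1 → s2 → s3 advanced by each `q` (with s3 absorbing); every other symbol self-loops. The accepting set is {s2, s3}.
With 4 states:
        p   q  
>  s0   s0  s1 
   s1   s1  s2 
 * s2   s2  s3 
 * s3   s3  s3 
(> = start, * = accepting)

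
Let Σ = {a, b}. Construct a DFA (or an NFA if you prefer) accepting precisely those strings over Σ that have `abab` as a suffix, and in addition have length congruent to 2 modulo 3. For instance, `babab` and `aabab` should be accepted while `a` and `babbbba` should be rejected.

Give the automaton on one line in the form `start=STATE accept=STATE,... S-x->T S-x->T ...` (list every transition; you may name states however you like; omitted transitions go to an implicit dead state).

start=q0 accept=q6 q0-a->q1 q0-b->q1 q1-a->q2 q1-b->q3 q2-a->q0 q2-b->q4 q3-a->q0 q3-b->q0 q4-a->q5 q4-b->q1 q5-a->q2 q5-b->q6 q6-a->q0 q6-b->q0

Run two small machines in parallel and take their product. The first has 5 states tracking how much of the suffix `abab` has currently been matched; the second has 3 states tracking the input length modulo 3. A product state is a pair (one from each), accepting exactly when both do. Equivalent product states are then merged.
7 states suffice.
        a   b  
>  q0   q1  q1 
   q1   q2  q3 
   q2   q0  q4 
   q3   q0  q0 
   q4   q5  q1 
   q5   q2  q6 
 * q6   q0  q0 
(> = start, * = accepting)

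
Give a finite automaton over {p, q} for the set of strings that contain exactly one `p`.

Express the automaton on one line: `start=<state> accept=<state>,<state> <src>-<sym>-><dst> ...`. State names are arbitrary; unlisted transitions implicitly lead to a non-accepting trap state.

start=S0 accept=S1 S0-p->S1 S0-q->S0 S1-p->S2 S1-q->S1 S2-p->S2 S2-q->S2

Only the number of `p`s matters, and only up to 2. Make a chain S0 → S1 → S2 advanced by each `p` (with S2 absorbing); every other symbol self-loops. The accepting set is {S1}.
With 3 states:
        p   q  
>  S0   S1  S0 
 * S1   S2  S1 
   S2   S2  S2 
(> = start, * = accepting)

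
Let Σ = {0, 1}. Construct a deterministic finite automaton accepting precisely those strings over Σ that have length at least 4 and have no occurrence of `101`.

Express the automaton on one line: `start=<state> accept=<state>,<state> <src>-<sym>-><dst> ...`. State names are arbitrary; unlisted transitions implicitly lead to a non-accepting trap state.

Run two small machines in parallel and take their product. One (6 states) tracks the input length, saturating at 5; the other (4 states) tracks partial matches of the forbidden pattern `101`. Each combined state is a pair, one component from each; accept when both components accept. Equivalent product states are then merged.
With 13 states:
       0  1 
>  A   B  C 
   B   D  E 
   C   F  E 
   D   G  H 
   E   I  H 
   F   G  J 
   G   K  L 
   H   M  L 
   I   K  J 
   J   J  J 
 * K   K  L 
 * L   M  L 
 * M   K  J 
(> = start, * = accepting)

start=A accept=K,L,M A-0->B A-1->C B-0->D B-1->E C-0->F C-1->E D-0->G D-1->H E-0->I E-1->H F-0->G F-1->J G-0->K G-1->L H-0->M H-1->L I-0->K I-1->J J-0->J J-1->J K-0->K K-1->L L-0->M L-1->L M-0->K M-1->J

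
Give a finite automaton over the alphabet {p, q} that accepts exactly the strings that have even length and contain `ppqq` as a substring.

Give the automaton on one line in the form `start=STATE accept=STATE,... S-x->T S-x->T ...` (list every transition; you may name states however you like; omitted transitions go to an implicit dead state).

Build one automaton per condition and run them in lockstep. One (2 states) tracks the input length modulo 2; the other (5 states) tracks whether and how much of `ppqq` has been seen. Each combined state is a pair, one component from each; accept when both components accept.
        p   q  
>  s0   s1  s2 
   s1   s3  s0 
   s2   s4  s0 
   s3   s5  s6 
   s4   s5  s2 
   s5   s3  s7 
   s6   s4  s8 
   s7   s1  s9 
 * s8   s9  s9 
   s9   s8  s8 
(> = start, * = accepting)

start=s0 accept=s8 s0-p->s1 s0-q->s2 s1-p->s3 s1-q->s0 s2-p->s4 s2-q->s0 s3-p->s5 s3-q->s6 s4-p->s5 s4-q->s2 s5-p->s3 s5-q->s7 s6-p->s4 s6-q->s8 s7-p->s1 s7-q->s9 s8-p->s9 s8-q->s9 s9-p->s8 s9-q->s8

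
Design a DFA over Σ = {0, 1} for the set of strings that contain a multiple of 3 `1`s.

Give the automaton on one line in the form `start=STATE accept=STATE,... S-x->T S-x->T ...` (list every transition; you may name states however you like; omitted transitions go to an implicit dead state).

start=S0 accept=S0 S0-0->S0 S0-1->S1 S1-0->S1 S1-1->S2 S2-0->S2 S2-1->S0

Keep the running count of `1`s modulo 3: each `1` advances along the cycle S0 → S1 → S2 → S0 while other symbols loop. Accept at S0.
A 3-state machine:
        0   1  
>* S0   S0  S1 
   S1   S1  S2 
   S2   S2  S0 
(> = start, * = accepting)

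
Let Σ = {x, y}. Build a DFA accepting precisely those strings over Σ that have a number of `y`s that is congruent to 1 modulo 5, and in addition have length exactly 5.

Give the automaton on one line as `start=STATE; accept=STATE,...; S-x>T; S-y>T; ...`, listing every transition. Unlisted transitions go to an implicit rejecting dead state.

start=S0; accept=S10; S0-x>S1; S0-y>S2; S1-x>S3; S1-y>S4; S2-x>S4; S2-y>S5; S3-x>S6; S3-y>S7; S4-x>S7; S4-y>S5; S5-x>S5; S5-y>S5; S6-x>S8; S6-y>S9; S7-x>S9; S7-y>S5; S8-x>S5; S8-y>S10; S9-x>S10; S9-y>S5; S10-x>S5; S10-y>S5

Handle the two conditions separately and then intersect. The first has 5 states tracking the count of `y`s modulo 5; the second has 7 states tracking the input length, saturating at 6. A product state is a pair (one from each), accepting exactly when both do. Minimizing collapses redundant product states.
With 11 states:
          x    y  
>  S0     S1   S2 
   S1     S3   S4 
   S2     S4   S5 
   S3     S6   S7 
   S4     S7   S5 
   S5     S5   S5 
   S6     S8   S9 
   S7     S9   S5 
   S8     S5  S10 
   S9    S10   S5 
 * S10    S5   S5 
(> = start, * = accepting)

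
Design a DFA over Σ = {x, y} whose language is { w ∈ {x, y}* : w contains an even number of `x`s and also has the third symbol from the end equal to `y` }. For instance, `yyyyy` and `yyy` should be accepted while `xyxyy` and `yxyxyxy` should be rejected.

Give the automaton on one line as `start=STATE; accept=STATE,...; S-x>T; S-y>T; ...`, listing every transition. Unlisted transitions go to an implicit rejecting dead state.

start=S0; accept=S8,S9,S10,S11; S0-x>S1; S0-y>S2; S1-x>S0; S1-y>S3; S2-x>S4; S2-y>S5; S3-x>S6; S3-y>S7; S4-x>S8; S4-y>S3; S5-x>S4; S5-y>S9; S6-x>S1; S6-y>S10; S7-x>S11; S7-y>S7; S8-x>S1; S8-y>S2; S9-x>S4; S9-y>S9; S10-x>S4; S10-y>S5; S11-x>S1; S11-y>S10

Handle the two conditions separately and then intersect. One (2 states) tracks the count of `x`s modulo 2; the other (15 states) tracks the last 3 symbols read. Each combined state is a pair, one component from each; accept when both components accept. Equivalent product states are then merged.
With 12 states:
          x    y  
>  S0     S1   S2 
   S1     S0   S3 
   S2     S4   S5 
   S3     S6   S7 
   S4     S8   S3 
   S5     S4   S9 
   S6     S1  S10 
   S7    S11   S7 
 * S8     S1   S2 
 * S9     S4   S9 
 * S10    S4   S5 
 * S11    S1  S10 
(> = start, * = accepting)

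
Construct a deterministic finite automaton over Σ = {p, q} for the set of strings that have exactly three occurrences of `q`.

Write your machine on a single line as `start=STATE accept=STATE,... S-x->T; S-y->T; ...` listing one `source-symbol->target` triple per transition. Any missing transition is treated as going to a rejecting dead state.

start=s0; accept=s3; s0-p->s0; s0-q->s1; s1-p->s1; s1-q->s2; s2-p->s2; s2-q->s3; s3-p->s3; s3-q->s4; s4-p->s4; s4-q->s4

Only the number of `q`s matters, and only up to 4. Make a chain s0 → s1 → s2 → s3 → s4 advanced by each `q` (with s4 absorbing); every other symbol self-loops. The accepting set is {s3}.
        p   q  
>  s0   s0  s1 
   s1   s1  s2 
   s2   s2  s3 
 * s3   s3  s4 
   s4   s4  s4 
(> = start, * = accepting)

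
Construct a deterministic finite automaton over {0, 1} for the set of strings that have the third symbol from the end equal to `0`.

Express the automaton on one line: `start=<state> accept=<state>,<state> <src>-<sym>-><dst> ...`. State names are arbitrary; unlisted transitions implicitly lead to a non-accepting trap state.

start=q0 accept=q7,q8,q9,q10 q0-0->q1 q0-1->q2 q1-0->q3 q1-1->q4 q2-0->q5 q2-1->q6 q3-0->q7 q3-1->q8 q4-0->q9 q4-1->q10 q5-0->q11 q5-1->q12 q6-0->q13 q6-1->q14 q7-0->q7 q7-1->q8 q8-0->q9 q8-1->q10 q9-0->q11 q9-1->q12 q10-0->q13 q10-1->q14 q11-0->q7 q11-1->q8 q12-0->q9 q12-1->q10 q13-0->q11 q13-1->q12 q14-0->q13 q14-1->q14

A DFA must remember the last 3 symbols (since which symbol is third-to-last isn't known until the input ends). Use one state per possible window of the last ≤3 symbols; accept from those whose window starts with `0`.
With 15 states:
          0    1  
>  q0     q1   q2 
   q1     q3   q4 
   q2     q5   q6 
   q3     q7   q8 
   q4     q9  q10 
   q5    q11  q12 
   q6    q13  q14 
 * q7     q7   q8 
 * q8     q9  q10 
 * q9    q11  q12 
 * q10   q13  q14 
   q11    q7   q8 
   q12    q9  q10 
   q13   q11  q12 
   q14   q13  q14 
(> = start, * = accepting)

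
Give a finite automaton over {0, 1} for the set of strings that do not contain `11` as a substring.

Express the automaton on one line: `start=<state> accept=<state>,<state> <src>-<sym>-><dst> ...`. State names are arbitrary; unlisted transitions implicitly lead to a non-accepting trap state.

Track partial matches of the forbidden pattern `11`. State C is a dead state reached once `11` has occurred; every other state accepts. A means no part of `11` is currently matched.
       0  1 
>* A   A  B 
 * B   A  C 
   C   C  C 
(> = start, * = accepting)

start=A accept=A,B A-0->A A-1->B B-0->A B-1->C C-0->C C-1->C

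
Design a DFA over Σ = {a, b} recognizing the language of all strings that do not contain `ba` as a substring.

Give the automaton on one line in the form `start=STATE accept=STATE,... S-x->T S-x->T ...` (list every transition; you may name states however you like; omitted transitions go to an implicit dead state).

This is the complement of 'contains `ba`'. Use the same substring-matching states — s0 through s2 holding how much of `ba` has just been matched — but flip the accepting set: everything except the trap s2 accepts.
        a   b  
>* s0   s0  s1 
 * s1   s2  s1 
   s2   s2  s2 
(> = start, * = accepting)

start=s0 accept=s0,s1 s0-a->s0 s0-b->s1 s1-a->s2 s1-b->s1 s2-a->s2 s2-b->s2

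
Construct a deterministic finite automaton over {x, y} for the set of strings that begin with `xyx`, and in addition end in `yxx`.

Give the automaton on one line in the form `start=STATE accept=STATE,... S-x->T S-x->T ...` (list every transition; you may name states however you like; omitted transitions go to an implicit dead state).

start=q0 accept=q5 q0-x->q1 q0-y->q2 q1-x->q2 q1-y->q3 q2-x->q2 q2-y->q2 q3-x->q4 q3-y->q2 q4-x->q5 q4-y->q6 q5-x->q7 q5-y->q6 q6-x->q4 q6-y->q6 q7-x->q7 q7-y->q6

Build one automaton per condition and run them in lockstep. The first has 5 states tracking whether the input so far still matches the prefix `xyx`; the second has 4 states tracking how much of the suffix `yxx` has currently been matched. A product state is a pair (one from each), accepting exactly when both do. Minimizing collapses redundant product states.
An 8-state machine:
        x   y  
>  q0   q1  q2 
   q1   q2  q3 
   q2   q2  q2 
   q3   q4  q2 
   q4   q5  q6 
 * q5   q7  q6 
   q6   q4  q6 
   q7   q7  q6 
(> = start, * = accepting)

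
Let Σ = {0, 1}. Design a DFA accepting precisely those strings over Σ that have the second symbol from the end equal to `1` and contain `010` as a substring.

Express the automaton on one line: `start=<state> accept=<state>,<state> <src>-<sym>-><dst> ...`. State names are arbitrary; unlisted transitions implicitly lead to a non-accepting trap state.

Build one automaton per condition and run them in lockstep. One (7 states) tracks the last 2 symbols read; the other (4 states) tracks whether and how much of `010` has been seen. Each combined state is a pair, one component from each; accept when both components accept.
With 11 states:
       0  1 
>  A   B  C 
   B   D  E 
   C   F  G 
   D   D  E 
   E   H  G 
   F   D  E 
   G   F  G 
 * H   I  J 
   I   I  J 
   J   H  K 
 * K   H  K 
(> = start, * = accepting)

start=A accept=H,K A-0->B A-1->C B-0->D B-1->E C-0->F C-1->G D-0->D D-1->E E-0->H E-1->G F-0->D F-1->E G-0->F G-1->G H-0->I H-1->J I-0->I I-1->J J-0->H J-1->K K-0->H K-1->K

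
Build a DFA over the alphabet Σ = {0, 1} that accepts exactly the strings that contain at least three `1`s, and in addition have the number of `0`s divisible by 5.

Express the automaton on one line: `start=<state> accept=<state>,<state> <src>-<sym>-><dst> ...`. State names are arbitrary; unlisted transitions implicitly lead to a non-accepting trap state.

start=s0 accept=s9 s0-0->s1 s0-1->s2 s1-0->s3 s1-1->s4 s2-0->s4 s2-1->s5 s3-0->s6 s3-1->s7 s4-0->s7 s4-1->s8 s5-0->s8 s5-1->s9 s6-0->s10 s6-1->s11 s7-0->s11 s7-1->s12 s8-0->s12 s8-1->s13 s9-0->s13 s9-1->s9 s10-0->s0 s10-1->s14 s11-0->s14 s11-1->s15 s12-0->s15 s12-1->s16 s13-0->s16 s13-1->s13 s14-0->s2 s14-1->s17 s15-0->s17 s15-1->s18 s16-0->s18 s16-1->s16 s17-0->s5 s17-1->s19 s18-0->s19 s18-1->s18 s19-0->s9 s19-1->s19

Run two small machines in parallel and take their product. The first has 5 states tracking the count of `1`s, saturating at 4; the second has 5 states tracking the count of `0`s modulo 5. A product state is a pair (one from each), accepting exactly when both do. Equivalent product states are then merged.
20 states suffice.
          0    1  
>  s0     s1   s2 
   s1     s3   s4 
   s2     s4   s5 
   s3     s6   s7 
   s4     s7   s8 
   s5     s8   s9 
   s6    s10  s11 
   s7    s11  s12 
   s8    s12  s13 
 * s9    s13   s9 
   s10    s0  s14 
   s11   s14  s15 
   s12   s15  s16 
   s13   s16  s13 
   s14    s2  s17 
   s15   s17  s18 
   s16   s18  s16 
   s17    s5  s19 
   s18   s19  s18 
   s19    s9  s19 
(> = start, * = accepting)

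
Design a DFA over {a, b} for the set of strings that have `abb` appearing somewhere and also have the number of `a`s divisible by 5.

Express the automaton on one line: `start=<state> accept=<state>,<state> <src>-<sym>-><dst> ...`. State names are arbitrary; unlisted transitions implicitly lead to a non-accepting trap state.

Handle the two conditions separately and then intersect. The first has 4 states tracking whether and how much of `abb` has been seen; the second has 5 states tracking the count of `a`s modulo 5. A product state is a pair (one from each), accepting exactly when both do.
          a    b  
>  q0     q1   q0 
   q1     q2   q3 
   q2     q4   q5 
   q3     q2   q6 
   q4     q7   q8 
   q5     q4   q9 
   q6     q9   q6 
   q7    q10  q11 
   q8     q7  q12 
   q9    q12   q9 
   q10    q1  q13 
   q11   q10  q14 
   q12   q14  q12 
   q13    q1  q15 
   q14   q15  q14 
 * q15    q6  q15 
(> = start, * = accepting)

start=q0 accept=q15 q0-a->q1 q0-b->q0 q1-a->q2 q1-b->q3 q2-a->q4 q2-b->q5 q3-a->q2 q3-b->q6 q4-a->q7 q4-b->q8 q5-a->q4 q5-b->q9 q6-a->q9 q6-b->q6 q7-a->q10 q7-b->q11 q8-a->q7 q8-b->q12 q9-a->q12 q9-b->q9 q10-a->q1 q10-b->q13 q11-a->q10 q11-b->q14 q12-a->q14 q12-b->q12 q13-a->q1 q13-b->q15 q14-a->q15 q14-b->q14 q15-a->q6 q15-b->q15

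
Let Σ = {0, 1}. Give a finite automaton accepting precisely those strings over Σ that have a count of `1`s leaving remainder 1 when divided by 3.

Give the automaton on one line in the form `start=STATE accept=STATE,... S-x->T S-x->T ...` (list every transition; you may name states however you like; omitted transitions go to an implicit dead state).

start=q0 accept=q1 q0-0->q0 q0-1->q1 q1-0->q1 q1-1->q2 q2-0->q2 q2-1->q0

The only thing that matters is how many `1`s have appeared, reduced mod 3. Use one state per residue: q0 for 0, …, q2 for 2. Reading `1` moves to the next residue; anything else stays put. q1 is accepting.
With 3 states:
        0   1  
>  q0   q0  q1 
 * q1   q1  q2 
   q2   q2  q0 
(> = start, * = accepting)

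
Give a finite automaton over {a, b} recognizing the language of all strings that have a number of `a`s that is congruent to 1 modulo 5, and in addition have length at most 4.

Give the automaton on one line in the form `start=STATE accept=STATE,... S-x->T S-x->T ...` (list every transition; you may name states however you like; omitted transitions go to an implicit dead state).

start=q0 accept=q1,q4,q8,q13 q0-a->q1 q0-b->q2 q1-a->q3 q1-b->q4 q2-a->q4 q2-b->q5 q3-a->q6 q3-b->q7 q4-a->q7 q4-b->q8 q5-a->q8 q5-b->q9 q6-a->q10 q6-b->q11 q7-a->q11 q7-b->q12 q8-a->q12 q8-b->q13 q9-a->q13 q9-b->q14 q10-a->q15 q10-b->q16 q11-a->q16 q11-b->q17 q12-a->q17 q12-b->q18 q13-a->q18 q13-b->q19 q14-a->q19 q14-b->q15 q15-a->q19 q15-b->q15 q16-a->q15 q16-b->q16 q17-a->q16 q17-b->q17 q18-a->q17 q18-b->q18 q19-a->q18 q19-b->q19

Run two small machines in parallel and take their product. The first has 5 states tracking the count of `a`s modulo 5; the second has 6 states tracking the input length, saturating at 5. A product state is a pair (one from each), accepting exactly when both do.
With 20 states:
          a    b  
>  q0     q1   q2 
 * q1     q3   q4 
   q2     q4   q5 
   q3     q6   q7 
 * q4     q7   q8 
   q5     q8   q9 
   q6    q10  q11 
   q7    q11  q12 
 * q8    q12  q13 
   q9    q13  q14 
   q10   q15  q16 
   q11   q16  q17 
   q12   q17  q18 
 * q13   q18  q19 
   q14   q19  q15 
   q15   q19  q15 
   q16   q15  q16 
   q17   q16  q17 
   q18   q17  q18 
   q19   q18  q19 
(> = start, * = accepting)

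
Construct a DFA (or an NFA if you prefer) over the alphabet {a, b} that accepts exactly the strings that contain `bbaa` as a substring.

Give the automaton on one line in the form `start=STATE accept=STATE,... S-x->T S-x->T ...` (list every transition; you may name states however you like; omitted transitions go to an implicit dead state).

start=s0 accept=s4 s0-a->s0 s0-b->s1 s1-a->s0 s1-b->s2 s2-a->s3 s2-b->s2 s3-a->s4 s3-b->s1 s4-a->s4 s4-b->s4

Track how much of `bbaa` has been matched so far: state s0 is no progress, s4 is the absorbing accept state reached once `bbaa` has occurred. Intermediate states record partial matches; on a mismatch, fall back to the longest reusable overlap.
5 states suffice.
        a   b  
>  s0   s0  s1 
   s1   s0  s2 
   s2   s3  s2 
   s3   s4  s1 
 * s4   s4  s4 
(> = start, * = accepting)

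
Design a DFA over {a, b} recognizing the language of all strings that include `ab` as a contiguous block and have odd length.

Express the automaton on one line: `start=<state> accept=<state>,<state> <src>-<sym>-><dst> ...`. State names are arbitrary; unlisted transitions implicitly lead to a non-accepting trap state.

start=s0 accept=s5 s0-a->s1 s0-b->s2 s1-a->s3 s1-b->s4 s2-a->s3 s2-b->s0 s3-a->s1 s3-b->s5 s4-a->s5 s4-b->s5 s5-a->s4 s5-b->s4

Build one automaton per condition and run them in lockstep. The first has 3 states tracking whether and how much of `ab` has been seen; the second has 2 states tracking the input length modulo 2. A product state is a pair (one from each), accepting exactly when both do.
A 6-state machine:
        a   b  
>  s0   s1  s2 
   s1   s3  s4 
   s2   s3  s0 
   s3   s1  s5 
   s4   s5  s5 
 * s5   s4  s4 
(> = start, * = accepting)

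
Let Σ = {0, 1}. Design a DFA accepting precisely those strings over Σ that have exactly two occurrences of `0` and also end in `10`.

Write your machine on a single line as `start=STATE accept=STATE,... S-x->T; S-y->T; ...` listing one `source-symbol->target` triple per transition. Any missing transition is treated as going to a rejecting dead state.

Build one automaton per condition and run them in lockstep. The first has 4 states tracking the count of `0`s, saturating at 3; the second has 3 states tracking how much of the suffix `10` has currently been matched. A product state is a pair (one from each), accepting exactly when both do. Equivalent product states are then merged.
With 5 states:
        0   1  
>  S0   S1  S0 
   S1   S2  S3 
   S2   S2  S2 
   S3   S4  S3 
 * S4   S2  S2 
(> = start, * = accepting)

start=S0; accept=S4; S0-0->S1; S0-1->S0; S1-0->S2; S1-1->S3; S2-0->S2; S2-1->S2; S3-0->S4; S3-1->S3; S4-0->S2; S4-1->S2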